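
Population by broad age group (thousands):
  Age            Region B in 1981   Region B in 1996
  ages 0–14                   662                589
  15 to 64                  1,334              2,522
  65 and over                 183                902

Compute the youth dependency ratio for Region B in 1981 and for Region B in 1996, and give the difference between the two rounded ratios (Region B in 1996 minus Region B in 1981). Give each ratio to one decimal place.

Region B in 1981: 662 / 1,334 × 100 = 49.6
Region B in 1996: 589 / 2,522 × 100 = 23.4

Region B in 1981: 49.6
Region B in 1996: 23.4
Difference: -26.2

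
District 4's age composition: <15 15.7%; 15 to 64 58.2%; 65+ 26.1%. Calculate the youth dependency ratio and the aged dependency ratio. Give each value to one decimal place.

Youth dependency ratio: 27.0
Old-age dependency ratio: 44.8

Youth dependency ratio = 15.7 / 58.2 × 100 = 27.0
Old-age dependency ratio = 26.1 / 58.2 × 100 = 44.8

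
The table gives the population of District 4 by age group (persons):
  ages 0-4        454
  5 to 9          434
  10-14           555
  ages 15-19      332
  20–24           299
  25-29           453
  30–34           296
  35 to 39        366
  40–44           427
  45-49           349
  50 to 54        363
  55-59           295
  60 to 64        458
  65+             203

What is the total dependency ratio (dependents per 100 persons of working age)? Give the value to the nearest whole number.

0–14: 454 + 434 + 555 = 1,443
15–64: 332 + 299 + 453 + 296 + 366 + 427 + 349 + 363 + 295 + 458 = 3,638
65+: 203
Total dependency ratio = (1,443 + 203) / 3,638 × 100 = 1,646 / 3,638 × 100 = 45

Total dependency ratio: 45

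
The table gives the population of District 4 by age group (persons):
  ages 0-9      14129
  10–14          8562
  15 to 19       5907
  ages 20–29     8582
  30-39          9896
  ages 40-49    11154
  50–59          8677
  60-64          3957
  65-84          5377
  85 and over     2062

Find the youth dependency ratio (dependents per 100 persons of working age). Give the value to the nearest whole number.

Youth dependency ratio: 47

0–14: 14129 + 8562 = 22691
15–64: 5907 + 8582 + 9896 + 11154 + 8677 + 3957 = 48173
65+: 5377 + 2062 = 7439
Youth dependency ratio = 22691 / 48173 × 100 = 47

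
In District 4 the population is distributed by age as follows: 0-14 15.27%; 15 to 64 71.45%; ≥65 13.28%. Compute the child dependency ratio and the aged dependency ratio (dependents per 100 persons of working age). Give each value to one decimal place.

Youth dependency ratio: 21.4
Old-age dependency ratio: 18.6

Youth dependency ratio = 15.27 / 71.45 × 100 = 21.4
Old-age dependency ratio = 13.28 / 71.45 × 100 = 18.6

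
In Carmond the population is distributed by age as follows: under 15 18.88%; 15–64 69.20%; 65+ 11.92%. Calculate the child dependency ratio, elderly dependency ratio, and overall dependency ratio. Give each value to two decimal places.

Youth dependency ratio = 18.88 / 69.20 × 100 = 27.28
Old-age dependency ratio = 11.92 / 69.20 × 100 = 17.23
Total dependency ratio = (18.88 + 11.92) / 69.20 × 100 = 30.80 / 69.20 × 100 = 44.51

Youth dependency ratio: 27.28
Old-age dependency ratio: 17.23
Total dependency ratio: 44.51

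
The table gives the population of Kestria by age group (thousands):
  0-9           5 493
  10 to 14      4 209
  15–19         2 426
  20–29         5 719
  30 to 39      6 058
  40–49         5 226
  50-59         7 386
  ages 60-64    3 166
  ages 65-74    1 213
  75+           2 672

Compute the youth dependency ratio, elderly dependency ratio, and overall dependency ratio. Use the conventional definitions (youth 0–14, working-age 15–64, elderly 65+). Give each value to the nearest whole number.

Youth dependency ratio: 32
Old-age dependency ratio: 13
Total dependency ratio: 45

0–14: 5 493 + 4 209 = 9 702
15–64: 2 426 + 5 719 + 6 058 + 5 226 + 7 386 + 3 166 = 29 981
65+: 1 213 + 2 672 = 3 885
Youth dependency ratio = 9 702 / 29 981 × 100 = 32
Old-age dependency ratio = 3 885 / 29 981 × 100 = 13
Total dependency ratio = (9 702 + 3 885) / 29 981 × 100 = 13 587 / 29 981 × 100 = 45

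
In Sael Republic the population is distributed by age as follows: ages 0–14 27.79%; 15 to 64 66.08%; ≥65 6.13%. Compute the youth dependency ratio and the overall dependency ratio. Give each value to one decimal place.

Youth dependency ratio = 27.79 / 66.08 × 100 = 42.1
Total dependency ratio = (27.79 + 6.13) / 66.08 × 100 = 33.92 / 66.08 × 100 = 51.3

Youth dependency ratio: 42.1
Total dependency ratio: 51.3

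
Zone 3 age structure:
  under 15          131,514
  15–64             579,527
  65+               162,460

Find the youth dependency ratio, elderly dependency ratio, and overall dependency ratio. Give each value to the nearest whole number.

Youth dependency ratio = 131,514 / 579,527 × 100 = 23
Old-age dependency ratio = 162,460 / 579,527 × 100 = 28
Total dependency ratio = (131,514 + 162,460) / 579,527 × 100 = 293,974 / 579,527 × 100 = 51

Youth dependency ratio: 23
Old-age dependency ratio: 28
Total dependency ratio: 51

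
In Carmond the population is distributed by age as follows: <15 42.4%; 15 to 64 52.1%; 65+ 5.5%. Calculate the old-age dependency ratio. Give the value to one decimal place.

Old-age dependency ratio = 5.5 / 52.1 × 100 = 10.6

Old-age dependency ratio: 10.6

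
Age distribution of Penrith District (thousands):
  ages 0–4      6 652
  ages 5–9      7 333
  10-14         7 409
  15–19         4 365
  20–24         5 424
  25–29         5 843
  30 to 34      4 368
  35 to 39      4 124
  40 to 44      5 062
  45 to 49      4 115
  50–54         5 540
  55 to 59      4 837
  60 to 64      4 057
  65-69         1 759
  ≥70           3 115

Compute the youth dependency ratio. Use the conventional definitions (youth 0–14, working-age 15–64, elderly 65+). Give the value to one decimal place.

0–14: 6 652 + 7 333 + 7 409 = 21 394
15–64: 4 365 + 5 424 + 5 843 + 4 368 + 4 124 + 5 062 + 4 115 + 5 540 + 4 837 + 4 057 = 47 735
65+: 1 759 + 3 115 = 4 874
Youth dependency ratio = 21 394 / 47 735 × 100 = 44.8

Youth dependency ratio: 44.8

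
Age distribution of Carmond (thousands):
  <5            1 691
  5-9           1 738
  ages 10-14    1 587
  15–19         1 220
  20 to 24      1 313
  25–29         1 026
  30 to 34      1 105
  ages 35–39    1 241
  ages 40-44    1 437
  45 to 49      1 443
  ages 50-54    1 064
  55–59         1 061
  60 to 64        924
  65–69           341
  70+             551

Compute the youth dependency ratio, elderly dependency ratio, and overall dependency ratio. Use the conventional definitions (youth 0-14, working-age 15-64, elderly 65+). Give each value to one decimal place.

Youth dependency ratio: 42.4
Old-age dependency ratio: 7.5
Total dependency ratio: 49.9

0–14: 1 691 + 1 738 + 1 587 = 5 016
15–64: 1 220 + 1 313 + 1 026 + 1 105 + 1 241 + 1 437 + 1 443 + 1 064 + 1 061 + 924 = 11 834
65+: 341 + 551 = 892
Youth dependency ratio = 5 016 / 11 834 × 100 = 42.4
Old-age dependency ratio = 892 / 11 834 × 100 = 7.5
Total dependency ratio = (5 016 + 892) / 11 834 × 100 = 5 908 / 11 834 × 100 = 49.9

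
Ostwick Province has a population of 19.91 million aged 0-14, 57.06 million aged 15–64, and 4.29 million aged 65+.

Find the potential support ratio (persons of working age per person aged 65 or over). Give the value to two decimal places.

Potential support ratio: 13.30

Potential support ratio = 57.06 / 4.29 = 13.30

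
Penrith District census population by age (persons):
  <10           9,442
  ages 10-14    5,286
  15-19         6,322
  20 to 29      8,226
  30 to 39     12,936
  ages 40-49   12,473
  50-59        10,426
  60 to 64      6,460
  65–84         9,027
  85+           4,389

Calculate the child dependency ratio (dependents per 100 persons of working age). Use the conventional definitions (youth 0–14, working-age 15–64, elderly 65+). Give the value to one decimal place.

0–14: 9,442 + 5,286 = 14,728
15–64: 6,322 + 8,226 + 12,936 + 12,473 + 10,426 + 6,460 = 56,843
65+: 9,027 + 4,389 = 13,416
Youth dependency ratio = 14,728 / 56,843 × 100 = 25.9

Youth dependency ratio: 25.9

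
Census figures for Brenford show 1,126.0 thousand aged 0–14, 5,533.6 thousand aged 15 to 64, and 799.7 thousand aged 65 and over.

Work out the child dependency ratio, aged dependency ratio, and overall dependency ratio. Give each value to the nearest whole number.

Youth dependency ratio = 1,126.0 / 5,533.6 × 100 = 20
Old-age dependency ratio = 799.7 / 5,533.6 × 100 = 14
Total dependency ratio = (1,126.0 + 799.7) / 5,533.6 × 100 = 1,925.7 / 5,533.6 × 100 = 35

Youth dependency ratio: 20
Old-age dependency ratio: 14
Total dependency ratio: 35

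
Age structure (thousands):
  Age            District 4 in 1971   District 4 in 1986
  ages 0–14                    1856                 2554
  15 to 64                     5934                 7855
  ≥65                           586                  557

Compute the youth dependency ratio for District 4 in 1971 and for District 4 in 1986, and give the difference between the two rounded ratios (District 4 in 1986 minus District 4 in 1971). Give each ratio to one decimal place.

District 4 in 1971: 31.3
District 4 in 1986: 32.5
Difference: +1.2

District 4 in 1971: 1856 / 5934 × 100 = 31.3
District 4 in 1986: 2554 / 7855 × 100 = 32.5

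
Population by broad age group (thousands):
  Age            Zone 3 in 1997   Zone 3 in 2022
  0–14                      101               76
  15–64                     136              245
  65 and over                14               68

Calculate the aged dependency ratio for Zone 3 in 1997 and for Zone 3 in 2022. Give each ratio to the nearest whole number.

Zone 3 in 1997: 14 / 136 × 100 = 10
Zone 3 in 2022: 68 / 245 × 100 = 28

Zone 3 in 1997: 10
Zone 3 in 2022: 28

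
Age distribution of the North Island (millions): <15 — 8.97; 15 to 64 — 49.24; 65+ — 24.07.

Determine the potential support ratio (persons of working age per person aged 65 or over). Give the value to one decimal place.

Potential support ratio: 2.0

Potential support ratio = 49.24 / 24.07 = 2.0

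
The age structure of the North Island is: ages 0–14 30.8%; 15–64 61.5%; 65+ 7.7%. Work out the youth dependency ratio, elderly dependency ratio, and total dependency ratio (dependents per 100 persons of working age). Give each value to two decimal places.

Youth dependency ratio = 30.8 / 61.5 × 100 = 50.08
Old-age dependency ratio = 7.7 / 61.5 × 100 = 12.52
Total dependency ratio = (30.8 + 7.7) / 61.5 × 100 = 38.5 / 61.5 × 100 = 62.60

Youth dependency ratio: 50.08
Old-age dependency ratio: 12.52
Total dependency ratio: 62.60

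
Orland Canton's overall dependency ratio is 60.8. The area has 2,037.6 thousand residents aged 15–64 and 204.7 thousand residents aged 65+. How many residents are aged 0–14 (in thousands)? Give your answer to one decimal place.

Aged 0–14: 1,034.2

Total dependency ratio = (youth + elderly) / working-age × 100
60.8 = (Y + 204.7) / 2,037.6 × 100
⇒ 1,034.2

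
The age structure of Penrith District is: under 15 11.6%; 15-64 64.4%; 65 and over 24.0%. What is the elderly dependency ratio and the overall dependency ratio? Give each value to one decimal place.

Old-age dependency ratio = 24.0 / 64.4 × 100 = 37.3
Total dependency ratio = (11.6 + 24.0) / 64.4 × 100 = 35.6 / 64.4 × 100 = 55.3

Old-age dependency ratio: 37.3
Total dependency ratio: 55.3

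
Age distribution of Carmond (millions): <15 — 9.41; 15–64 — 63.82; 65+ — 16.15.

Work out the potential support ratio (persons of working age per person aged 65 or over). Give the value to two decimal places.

Potential support ratio = 63.82 / 16.15 = 3.95

Potential support ratio: 3.95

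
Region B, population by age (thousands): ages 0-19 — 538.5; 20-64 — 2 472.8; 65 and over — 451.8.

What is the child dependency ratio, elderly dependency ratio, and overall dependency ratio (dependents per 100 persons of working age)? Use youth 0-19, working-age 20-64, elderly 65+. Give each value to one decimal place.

Youth dependency ratio: 21.8
Old-age dependency ratio: 18.3
Total dependency ratio: 40.0

Youth dependency ratio = 538.5 / 2 472.8 × 100 = 21.8
Old-age dependency ratio = 451.8 / 2 472.8 × 100 = 18.3
Total dependency ratio = (538.5 + 451.8) / 2 472.8 × 100 = 990.3 / 2 472.8 × 100 = 40.0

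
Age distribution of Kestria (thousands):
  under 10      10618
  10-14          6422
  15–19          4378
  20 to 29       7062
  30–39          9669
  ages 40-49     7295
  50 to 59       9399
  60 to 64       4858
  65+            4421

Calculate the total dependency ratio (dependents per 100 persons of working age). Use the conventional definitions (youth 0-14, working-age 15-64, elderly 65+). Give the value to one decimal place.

0–14: 10618 + 6422 = 17040
15–64: 4378 + 7062 + 9669 + 7295 + 9399 + 4858 = 42661
65+: 4421
Total dependency ratio = (17040 + 4421) / 42661 × 100 = 21461 / 42661 × 100 = 50.3

Total dependency ratio: 50.3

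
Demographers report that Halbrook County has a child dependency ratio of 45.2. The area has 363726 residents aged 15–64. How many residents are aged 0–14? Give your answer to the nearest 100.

Aged 0–14: 164400

Youth dependency ratio = youth / working-age × 100
45.2 = Y / 363726 × 100
⇒ 164400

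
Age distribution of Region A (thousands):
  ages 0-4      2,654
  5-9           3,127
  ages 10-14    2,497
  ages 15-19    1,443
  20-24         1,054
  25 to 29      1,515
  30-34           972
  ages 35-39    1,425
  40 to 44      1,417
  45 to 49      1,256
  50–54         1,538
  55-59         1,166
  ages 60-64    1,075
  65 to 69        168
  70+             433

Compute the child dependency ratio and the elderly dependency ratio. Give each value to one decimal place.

0–14: 2,654 + 3,127 + 2,497 = 8,278
15–64: 1,443 + 1,054 + 1,515 + 972 + 1,425 + 1,417 + 1,256 + 1,538 + 1,166 + 1,075 = 12,861
65+: 168 + 433 = 601
Youth dependency ratio = 8,278 / 12,861 × 100 = 64.4
Old-age dependency ratio = 601 / 12,861 × 100 = 4.7

Youth dependency ratio: 64.4
Old-age dependency ratio: 4.7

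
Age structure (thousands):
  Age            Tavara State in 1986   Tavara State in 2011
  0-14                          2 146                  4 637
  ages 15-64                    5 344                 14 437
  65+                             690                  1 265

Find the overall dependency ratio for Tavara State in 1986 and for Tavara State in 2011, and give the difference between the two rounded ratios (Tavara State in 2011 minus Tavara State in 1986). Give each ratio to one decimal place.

Tavara State in 1986: 53.1
Tavara State in 2011: 40.9
Difference: -12.2

Tavara State in 1986: (2 146 + 690) / 5 344 × 100 = 2 836 / 5 344 × 100 = 53.1
Tavara State in 2011: (4 637 + 1 265) / 14 437 × 100 = 5 902 / 14 437 × 100 = 40.9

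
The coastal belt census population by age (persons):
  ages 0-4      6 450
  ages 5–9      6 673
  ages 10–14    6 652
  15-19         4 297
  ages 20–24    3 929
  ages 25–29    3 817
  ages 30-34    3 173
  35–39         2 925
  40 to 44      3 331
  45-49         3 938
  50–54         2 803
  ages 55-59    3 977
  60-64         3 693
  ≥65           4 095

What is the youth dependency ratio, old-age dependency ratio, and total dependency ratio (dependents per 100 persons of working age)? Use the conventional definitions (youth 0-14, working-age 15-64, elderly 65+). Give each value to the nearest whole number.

0–14: 6 450 + 6 673 + 6 652 = 19 775
15–64: 4 297 + 3 929 + 3 817 + 3 173 + 2 925 + 3 331 + 3 938 + 2 803 + 3 977 + 3 693 = 35 883
65+: 4 095
Youth dependency ratio = 19 775 / 35 883 × 100 = 55
Old-age dependency ratio = 4 095 / 35 883 × 100 = 11
Total dependency ratio = (19 775 + 4 095) / 35 883 × 100 = 23 870 / 35 883 × 100 = 67

Youth dependency ratio: 55
Old-age dependency ratio: 11
Total dependency ratio: 67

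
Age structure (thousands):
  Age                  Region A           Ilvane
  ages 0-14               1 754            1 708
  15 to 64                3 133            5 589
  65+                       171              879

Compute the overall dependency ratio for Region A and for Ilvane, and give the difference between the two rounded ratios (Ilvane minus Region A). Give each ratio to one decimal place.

Region A: (1 754 + 171) / 3 133 × 100 = 1 925 / 3 133 × 100 = 61.4
Ilvane: (1 708 + 879) / 5 589 × 100 = 2 587 / 5 589 × 100 = 46.3

Region A: 61.4
Ilvane: 46.3
Difference: -15.1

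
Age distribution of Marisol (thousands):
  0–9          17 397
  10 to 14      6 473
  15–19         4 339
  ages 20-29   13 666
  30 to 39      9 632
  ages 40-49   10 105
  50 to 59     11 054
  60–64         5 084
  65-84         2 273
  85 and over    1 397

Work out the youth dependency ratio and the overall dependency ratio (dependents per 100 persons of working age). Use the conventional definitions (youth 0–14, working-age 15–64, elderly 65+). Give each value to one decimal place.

Youth dependency ratio: 44.3
Total dependency ratio: 51.1

0–14: 17 397 + 6 473 = 23 870
15–64: 4 339 + 13 666 + 9 632 + 10 105 + 11 054 + 5 084 = 53 880
65+: 2 273 + 1 397 = 3 670
Youth dependency ratio = 23 870 / 53 880 × 100 = 44.3
Total dependency ratio = (23 870 + 3 670) / 53 880 × 100 = 27 540 / 53 880 × 100 = 51.1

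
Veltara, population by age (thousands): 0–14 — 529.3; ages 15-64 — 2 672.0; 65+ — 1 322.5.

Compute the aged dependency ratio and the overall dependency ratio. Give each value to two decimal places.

Old-age dependency ratio = 1 322.5 / 2 672.0 × 100 = 49.49
Total dependency ratio = (529.3 + 1 322.5) / 2 672.0 × 100 = 1 851.8 / 2 672.0 × 100 = 69.30

Old-age dependency ratio: 49.49
Total dependency ratio: 69.30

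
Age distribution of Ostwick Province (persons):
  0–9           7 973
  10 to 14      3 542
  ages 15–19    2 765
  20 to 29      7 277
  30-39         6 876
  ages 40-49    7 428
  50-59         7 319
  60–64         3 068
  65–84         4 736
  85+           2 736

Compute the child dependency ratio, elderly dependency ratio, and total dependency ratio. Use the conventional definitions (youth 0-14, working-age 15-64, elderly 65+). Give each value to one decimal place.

Youth dependency ratio: 33.2
Old-age dependency ratio: 21.5
Total dependency ratio: 54.7

0–14: 7 973 + 3 542 = 11 515
15–64: 2 765 + 7 277 + 6 876 + 7 428 + 7 319 + 3 068 = 34 733
65+: 4 736 + 2 736 = 7 472
Youth dependency ratio = 11 515 / 34 733 × 100 = 33.2
Old-age dependency ratio = 7 472 / 34 733 × 100 = 21.5
Total dependency ratio = (11 515 + 7 472) / 34 733 × 100 = 18 987 / 34 733 × 100 = 54.7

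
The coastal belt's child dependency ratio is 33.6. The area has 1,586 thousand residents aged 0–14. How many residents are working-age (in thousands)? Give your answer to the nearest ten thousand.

Working-age: 4,720

Youth dependency ratio = youth / working-age × 100
33.6 = 1,586 / W × 100
⇒ 4,720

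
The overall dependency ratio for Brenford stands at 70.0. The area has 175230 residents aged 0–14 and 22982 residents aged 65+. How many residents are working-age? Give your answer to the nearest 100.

Working-age: 283200

Total dependency ratio = (youth + elderly) / working-age × 100
70.0 = (175230 + 22982) / W × 100
⇒ 283200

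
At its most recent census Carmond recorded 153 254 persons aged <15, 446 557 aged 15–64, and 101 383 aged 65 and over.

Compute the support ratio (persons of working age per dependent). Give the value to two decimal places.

Support ratio: 1.75

Support ratio = 446 557 / (153 254 + 101 383) = 446 557 / 254 637 = 1.75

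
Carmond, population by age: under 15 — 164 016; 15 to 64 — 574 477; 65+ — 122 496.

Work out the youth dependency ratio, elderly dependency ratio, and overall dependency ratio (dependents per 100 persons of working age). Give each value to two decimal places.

Youth dependency ratio: 28.55
Old-age dependency ratio: 21.32
Total dependency ratio: 49.87

Youth dependency ratio = 164 016 / 574 477 × 100 = 28.55
Old-age dependency ratio = 122 496 / 574 477 × 100 = 21.32
Total dependency ratio = (164 016 + 122 496) / 574 477 × 100 = 286 512 / 574 477 × 100 = 49.87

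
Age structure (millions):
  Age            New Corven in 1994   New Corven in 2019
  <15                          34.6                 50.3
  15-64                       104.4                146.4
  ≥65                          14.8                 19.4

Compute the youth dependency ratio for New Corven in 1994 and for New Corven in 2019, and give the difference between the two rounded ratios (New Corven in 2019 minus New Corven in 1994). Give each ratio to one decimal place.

New Corven in 1994: 33.1
New Corven in 2019: 34.4
Difference: +1.3

New Corven in 1994: 34.6 / 104.4 × 100 = 33.1
New Corven in 2019: 50.3 / 146.4 × 100 = 34.4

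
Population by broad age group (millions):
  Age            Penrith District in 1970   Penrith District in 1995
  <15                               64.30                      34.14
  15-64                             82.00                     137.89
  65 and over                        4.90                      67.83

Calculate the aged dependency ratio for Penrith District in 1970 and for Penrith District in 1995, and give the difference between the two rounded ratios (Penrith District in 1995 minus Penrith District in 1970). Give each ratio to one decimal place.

Penrith District in 1970: 4.90 / 82.00 × 100 = 6.0
Penrith District in 1995: 67.83 / 137.89 × 100 = 49.2

Penrith District in 1970: 6.0
Penrith District in 1995: 49.2
Difference: +43.2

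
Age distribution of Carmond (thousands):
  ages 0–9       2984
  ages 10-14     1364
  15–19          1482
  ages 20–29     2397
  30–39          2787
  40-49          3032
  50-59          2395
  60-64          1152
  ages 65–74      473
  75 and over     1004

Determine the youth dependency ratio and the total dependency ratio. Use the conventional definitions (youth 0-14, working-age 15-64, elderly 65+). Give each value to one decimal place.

Youth dependency ratio: 32.8
Total dependency ratio: 44.0

0–14: 2984 + 1364 = 4348
15–64: 1482 + 2397 + 2787 + 3032 + 2395 + 1152 = 13245
65+: 473 + 1004 = 1477
Youth dependency ratio = 4348 / 13245 × 100 = 32.8
Total dependency ratio = (4348 + 1477) / 13245 × 100 = 5825 / 13245 × 100 = 44.0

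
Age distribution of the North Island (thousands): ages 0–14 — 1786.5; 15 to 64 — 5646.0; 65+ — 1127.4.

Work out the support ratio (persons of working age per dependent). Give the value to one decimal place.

Support ratio: 1.9

Support ratio = 5646.0 / (1786.5 + 1127.4) = 5646.0 / 2913.9 = 1.9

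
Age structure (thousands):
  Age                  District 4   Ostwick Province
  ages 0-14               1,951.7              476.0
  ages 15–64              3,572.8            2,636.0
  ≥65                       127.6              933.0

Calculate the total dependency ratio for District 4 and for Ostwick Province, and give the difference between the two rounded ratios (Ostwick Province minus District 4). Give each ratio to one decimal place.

District 4: 58.2
Ostwick Province: 53.5
Difference: -4.7

District 4: (1,951.7 + 127.6) / 3,572.8 × 100 = 2,079.3 / 3,572.8 × 100 = 58.2
Ostwick Province: (476.0 + 933.0) / 2,636.0 × 100 = 1,409.0 / 2,636.0 × 100 = 53.5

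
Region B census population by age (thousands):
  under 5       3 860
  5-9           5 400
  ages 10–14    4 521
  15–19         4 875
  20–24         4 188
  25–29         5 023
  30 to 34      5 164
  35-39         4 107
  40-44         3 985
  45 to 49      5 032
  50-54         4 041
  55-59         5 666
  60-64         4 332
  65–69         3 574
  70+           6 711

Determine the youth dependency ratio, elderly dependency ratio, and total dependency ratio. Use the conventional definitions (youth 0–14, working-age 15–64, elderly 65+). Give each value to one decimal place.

Youth dependency ratio: 29.7
Old-age dependency ratio: 22.2
Total dependency ratio: 51.9

0–14: 3 860 + 5 400 + 4 521 = 13 781
15–64: 4 875 + 4 188 + 5 023 + 5 164 + 4 107 + 3 985 + 5 032 + 4 041 + 5 666 + 4 332 = 46 413
65+: 3 574 + 6 711 = 10 285
Youth dependency ratio = 13 781 / 46 413 × 100 = 29.7
Old-age dependency ratio = 10 285 / 46 413 × 100 = 22.2
Total dependency ratio = (13 781 + 10 285) / 46 413 × 100 = 24 066 / 46 413 × 100 = 51.9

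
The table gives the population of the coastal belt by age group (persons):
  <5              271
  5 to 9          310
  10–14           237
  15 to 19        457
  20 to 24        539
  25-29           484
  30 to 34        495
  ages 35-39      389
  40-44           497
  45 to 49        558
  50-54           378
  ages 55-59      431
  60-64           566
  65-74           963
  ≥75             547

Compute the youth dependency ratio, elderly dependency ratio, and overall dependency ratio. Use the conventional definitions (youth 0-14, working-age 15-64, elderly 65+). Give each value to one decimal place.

Youth dependency ratio: 17.1
Old-age dependency ratio: 31.5
Total dependency ratio: 48.6

0–14: 271 + 310 + 237 = 818
15–64: 457 + 539 + 484 + 495 + 389 + 497 + 558 + 378 + 431 + 566 = 4,794
65+: 963 + 547 = 1,510
Youth dependency ratio = 818 / 4,794 × 100 = 17.1
Old-age dependency ratio = 1,510 / 4,794 × 100 = 31.5
Total dependency ratio = (818 + 1,510) / 4,794 × 100 = 2,328 / 4,794 × 100 = 48.6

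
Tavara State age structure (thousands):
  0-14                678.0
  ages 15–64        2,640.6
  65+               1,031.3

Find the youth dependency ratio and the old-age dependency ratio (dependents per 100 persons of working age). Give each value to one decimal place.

Youth dependency ratio = 678.0 / 2,640.6 × 100 = 25.7
Old-age dependency ratio = 1,031.3 / 2,640.6 × 100 = 39.1

Youth dependency ratio: 25.7
Old-age dependency ratio: 39.1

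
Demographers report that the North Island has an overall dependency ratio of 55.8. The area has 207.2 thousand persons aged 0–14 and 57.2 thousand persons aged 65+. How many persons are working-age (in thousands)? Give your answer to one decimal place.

Total dependency ratio = (youth + elderly) / working-age × 100
55.8 = (207.2 + 57.2) / W × 100
⇒ 473.8

Working-age: 473.8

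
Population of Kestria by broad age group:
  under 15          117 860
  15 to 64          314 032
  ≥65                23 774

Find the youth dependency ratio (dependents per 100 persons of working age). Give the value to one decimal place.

Youth dependency ratio = 117 860 / 314 032 × 100 = 37.5

Youth dependency ratio: 37.5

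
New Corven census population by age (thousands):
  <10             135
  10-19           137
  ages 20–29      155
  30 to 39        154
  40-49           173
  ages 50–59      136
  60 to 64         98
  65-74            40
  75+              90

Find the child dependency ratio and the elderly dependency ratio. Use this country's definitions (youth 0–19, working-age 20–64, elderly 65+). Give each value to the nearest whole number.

Youth dependency ratio: 38
Old-age dependency ratio: 18

0–19: 135 + 137 = 272
20–64: 155 + 154 + 173 + 136 + 98 = 716
65+: 40 + 90 = 130
Youth dependency ratio = 272 / 716 × 100 = 38
Old-age dependency ratio = 130 / 716 × 100 = 18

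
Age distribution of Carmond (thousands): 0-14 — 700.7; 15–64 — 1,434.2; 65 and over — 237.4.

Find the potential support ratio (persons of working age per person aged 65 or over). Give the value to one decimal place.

Potential support ratio: 6.0

Potential support ratio = 1,434.2 / 237.4 = 6.0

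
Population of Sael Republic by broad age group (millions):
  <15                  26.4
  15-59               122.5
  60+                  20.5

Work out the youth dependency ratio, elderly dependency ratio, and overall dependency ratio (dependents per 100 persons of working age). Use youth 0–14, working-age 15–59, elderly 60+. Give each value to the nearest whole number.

Youth dependency ratio = 26.4 / 122.5 × 100 = 22
Old-age dependency ratio = 20.5 / 122.5 × 100 = 17
Total dependency ratio = (26.4 + 20.5) / 122.5 × 100 = 46.9 / 122.5 × 100 = 38

Youth dependency ratio: 22
Old-age dependency ratio: 17
Total dependency ratio: 38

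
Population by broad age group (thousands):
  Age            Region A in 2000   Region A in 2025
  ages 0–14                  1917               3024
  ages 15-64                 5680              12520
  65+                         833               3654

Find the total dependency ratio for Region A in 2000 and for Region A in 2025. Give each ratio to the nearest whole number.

Region A in 2000: 48
Region A in 2025: 53

Region A in 2000: (1917 + 833) / 5680 × 100 = 2750 / 5680 × 100 = 48
Region A in 2025: (3024 + 3654) / 12520 × 100 = 6678 / 12520 × 100 = 53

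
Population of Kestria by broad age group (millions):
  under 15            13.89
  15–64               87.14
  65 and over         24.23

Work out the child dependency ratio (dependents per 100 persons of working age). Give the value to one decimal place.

Youth dependency ratio = 13.89 / 87.14 × 100 = 15.9

Youth dependency ratio: 15.9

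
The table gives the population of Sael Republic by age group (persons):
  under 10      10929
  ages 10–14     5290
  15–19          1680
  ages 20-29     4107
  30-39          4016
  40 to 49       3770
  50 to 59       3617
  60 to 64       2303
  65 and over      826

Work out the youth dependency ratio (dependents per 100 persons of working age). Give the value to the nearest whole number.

0–14: 10929 + 5290 = 16219
15–64: 1680 + 4107 + 4016 + 3770 + 3617 + 2303 = 19493
65+: 826
Youth dependency ratio = 16219 / 19493 × 100 = 83

Youth dependency ratio: 83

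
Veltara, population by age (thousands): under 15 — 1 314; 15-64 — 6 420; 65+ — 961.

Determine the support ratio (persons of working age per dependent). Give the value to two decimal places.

Support ratio = 6 420 / (1 314 + 961) = 6 420 / 2 275 = 2.82

Support ratio: 2.82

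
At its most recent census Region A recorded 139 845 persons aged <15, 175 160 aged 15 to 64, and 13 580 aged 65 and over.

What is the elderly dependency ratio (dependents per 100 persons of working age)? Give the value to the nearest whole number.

Old-age dependency ratio: 8

Old-age dependency ratio = 13 580 / 175 160 × 100 = 8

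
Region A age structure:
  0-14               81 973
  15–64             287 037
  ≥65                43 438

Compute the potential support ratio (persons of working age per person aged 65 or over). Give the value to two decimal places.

Potential support ratio: 6.61

Potential support ratio = 287 037 / 43 438 = 6.61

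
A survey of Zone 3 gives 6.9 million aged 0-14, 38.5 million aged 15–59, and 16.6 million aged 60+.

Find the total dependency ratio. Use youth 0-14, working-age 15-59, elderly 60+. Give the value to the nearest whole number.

Total dependency ratio: 61

Total dependency ratio = (6.9 + 16.6) / 38.5 × 100 = 23.5 / 38.5 × 100 = 61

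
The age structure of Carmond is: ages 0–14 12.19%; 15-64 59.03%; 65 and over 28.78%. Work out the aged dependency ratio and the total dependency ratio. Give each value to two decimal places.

Old-age dependency ratio: 48.75
Total dependency ratio: 69.41

Old-age dependency ratio = 28.78 / 59.03 × 100 = 48.75
Total dependency ratio = (12.19 + 28.78) / 59.03 × 100 = 40.97 / 59.03 × 100 = 69.41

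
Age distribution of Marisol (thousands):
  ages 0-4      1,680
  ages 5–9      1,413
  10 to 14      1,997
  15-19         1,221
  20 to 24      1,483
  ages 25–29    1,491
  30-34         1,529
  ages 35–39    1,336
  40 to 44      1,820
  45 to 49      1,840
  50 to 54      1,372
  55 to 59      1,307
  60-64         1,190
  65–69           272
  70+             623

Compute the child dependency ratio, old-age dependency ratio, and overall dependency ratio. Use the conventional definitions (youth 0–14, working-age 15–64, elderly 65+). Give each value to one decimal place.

0–14: 1,680 + 1,413 + 1,997 = 5,090
15–64: 1,221 + 1,483 + 1,491 + 1,529 + 1,336 + 1,820 + 1,840 + 1,372 + 1,307 + 1,190 = 14,589
65+: 272 + 623 = 895
Youth dependency ratio = 5,090 / 14,589 × 100 = 34.9
Old-age dependency ratio = 895 / 14,589 × 100 = 6.1
Total dependency ratio = (5,090 + 895) / 14,589 × 100 = 5,985 / 14,589 × 100 = 41.0

Youth dependency ratio: 34.9
Old-age dependency ratio: 6.1
Total dependency ratio: 41.0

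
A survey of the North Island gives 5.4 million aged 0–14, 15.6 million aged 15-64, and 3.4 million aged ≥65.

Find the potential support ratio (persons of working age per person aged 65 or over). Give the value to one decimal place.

Potential support ratio: 4.6

Potential support ratio = 15.6 / 3.4 = 4.6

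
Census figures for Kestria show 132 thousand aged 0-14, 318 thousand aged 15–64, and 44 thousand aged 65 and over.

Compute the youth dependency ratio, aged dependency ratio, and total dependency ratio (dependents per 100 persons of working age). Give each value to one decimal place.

Youth dependency ratio: 41.5
Old-age dependency ratio: 13.8
Total dependency ratio: 55.3

Youth dependency ratio = 132 / 318 × 100 = 41.5
Old-age dependency ratio = 44 / 318 × 100 = 13.8
Total dependency ratio = (132 + 44) / 318 × 100 = 176 / 318 × 100 = 55.3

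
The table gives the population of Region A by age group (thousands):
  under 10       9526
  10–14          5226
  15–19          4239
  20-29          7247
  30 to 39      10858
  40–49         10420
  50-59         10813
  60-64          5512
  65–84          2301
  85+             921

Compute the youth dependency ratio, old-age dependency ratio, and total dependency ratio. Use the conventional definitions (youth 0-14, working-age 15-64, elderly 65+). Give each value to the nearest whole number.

0–14: 9526 + 5226 = 14752
15–64: 4239 + 7247 + 10858 + 10420 + 10813 + 5512 = 49089
65+: 2301 + 921 = 3222
Youth dependency ratio = 14752 / 49089 × 100 = 30
Old-age dependency ratio = 3222 / 49089 × 100 = 7
Total dependency ratio = (14752 + 3222) / 49089 × 100 = 17974 / 49089 × 100 = 37

Youth dependency ratio: 30
Old-age dependency ratio: 7
Total dependency ratio: 37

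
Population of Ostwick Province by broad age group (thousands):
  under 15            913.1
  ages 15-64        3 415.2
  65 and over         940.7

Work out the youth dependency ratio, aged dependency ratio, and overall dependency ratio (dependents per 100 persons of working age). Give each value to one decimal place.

Youth dependency ratio: 26.7
Old-age dependency ratio: 27.5
Total dependency ratio: 54.3

Youth dependency ratio = 913.1 / 3 415.2 × 100 = 26.7
Old-age dependency ratio = 940.7 / 3 415.2 × 100 = 27.5
Total dependency ratio = (913.1 + 940.7) / 3 415.2 × 100 = 1 853.8 / 3 415.2 × 100 = 54.3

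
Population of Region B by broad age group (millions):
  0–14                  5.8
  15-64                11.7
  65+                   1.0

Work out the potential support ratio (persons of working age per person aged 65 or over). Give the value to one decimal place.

Potential support ratio = 11.7 / 1.0 = 11.7

Potential support ratio: 11.7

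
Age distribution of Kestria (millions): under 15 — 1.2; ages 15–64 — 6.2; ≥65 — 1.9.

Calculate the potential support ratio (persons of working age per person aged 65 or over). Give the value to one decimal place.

Potential support ratio = 6.2 / 1.9 = 3.3

Potential support ratio: 3.3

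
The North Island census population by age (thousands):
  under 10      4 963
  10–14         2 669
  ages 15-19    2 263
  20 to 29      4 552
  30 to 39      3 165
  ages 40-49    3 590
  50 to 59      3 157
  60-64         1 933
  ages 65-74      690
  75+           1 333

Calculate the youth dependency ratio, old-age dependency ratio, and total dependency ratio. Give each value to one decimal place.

Youth dependency ratio: 40.9
Old-age dependency ratio: 10.8
Total dependency ratio: 51.7

0–14: 4 963 + 2 669 = 7 632
15–64: 2 263 + 4 552 + 3 165 + 3 590 + 3 157 + 1 933 = 18 660
65+: 690 + 1 333 = 2 023
Youth dependency ratio = 7 632 / 18 660 × 100 = 40.9
Old-age dependency ratio = 2 023 / 18 660 × 100 = 10.8
Total dependency ratio = (7 632 + 2 023) / 18 660 × 100 = 9 655 / 18 660 × 100 = 51.7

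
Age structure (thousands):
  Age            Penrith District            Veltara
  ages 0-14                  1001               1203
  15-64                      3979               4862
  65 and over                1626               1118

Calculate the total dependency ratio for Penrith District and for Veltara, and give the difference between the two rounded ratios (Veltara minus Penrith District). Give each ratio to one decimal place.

Penrith District: 66.0
Veltara: 47.7
Difference: -18.3

Penrith District: (1001 + 1626) / 3979 × 100 = 2627 / 3979 × 100 = 66.0
Veltara: (1203 + 1118) / 4862 × 100 = 2321 / 4862 × 100 = 47.7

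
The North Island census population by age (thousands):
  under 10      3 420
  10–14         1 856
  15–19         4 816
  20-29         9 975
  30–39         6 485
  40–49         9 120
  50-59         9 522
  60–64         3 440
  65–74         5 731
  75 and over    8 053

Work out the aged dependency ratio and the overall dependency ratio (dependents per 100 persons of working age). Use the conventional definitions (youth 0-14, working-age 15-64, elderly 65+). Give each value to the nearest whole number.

Old-age dependency ratio: 32
Total dependency ratio: 44

0–14: 3 420 + 1 856 = 5 276
15–64: 4 816 + 9 975 + 6 485 + 9 120 + 9 522 + 3 440 = 43 358
65+: 5 731 + 8 053 = 13 784
Old-age dependency ratio = 13 784 / 43 358 × 100 = 32
Total dependency ratio = (5 276 + 13 784) / 43 358 × 100 = 19 060 / 43 358 × 100 = 44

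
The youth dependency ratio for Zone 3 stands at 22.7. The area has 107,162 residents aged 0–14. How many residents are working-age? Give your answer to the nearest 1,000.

Youth dependency ratio = youth / working-age × 100
22.7 = 107,162 / W × 100
⇒ 472,000

Working-age: 472,000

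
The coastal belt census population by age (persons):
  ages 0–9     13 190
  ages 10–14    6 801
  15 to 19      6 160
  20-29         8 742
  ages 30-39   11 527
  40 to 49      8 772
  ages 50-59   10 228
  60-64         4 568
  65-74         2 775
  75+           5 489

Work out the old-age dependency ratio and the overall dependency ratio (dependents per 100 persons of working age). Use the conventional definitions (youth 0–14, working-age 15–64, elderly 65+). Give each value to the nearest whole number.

0–14: 13 190 + 6 801 = 19 991
15–64: 6 160 + 8 742 + 11 527 + 8 772 + 10 228 + 4 568 = 49 997
65+: 2 775 + 5 489 = 8 264
Old-age dependency ratio = 8 264 / 49 997 × 100 = 17
Total dependency ratio = (19 991 + 8 264) / 49 997 × 100 = 28 255 / 49 997 × 100 = 57

Old-age dependency ratio: 17
Total dependency ratio: 57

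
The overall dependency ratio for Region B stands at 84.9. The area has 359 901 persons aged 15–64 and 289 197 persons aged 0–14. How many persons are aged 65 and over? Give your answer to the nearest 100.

Aged 65 and over: 16 400

Total dependency ratio = (youth + elderly) / working-age × 100
84.9 = (289 197 + E) / 359 901 × 100
⇒ 16 400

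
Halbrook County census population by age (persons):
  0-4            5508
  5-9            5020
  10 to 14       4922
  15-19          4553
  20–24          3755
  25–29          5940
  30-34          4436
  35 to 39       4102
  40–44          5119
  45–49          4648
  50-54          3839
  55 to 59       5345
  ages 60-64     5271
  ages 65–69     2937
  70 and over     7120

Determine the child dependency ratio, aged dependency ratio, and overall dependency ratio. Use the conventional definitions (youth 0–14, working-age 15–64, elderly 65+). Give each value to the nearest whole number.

Youth dependency ratio: 33
Old-age dependency ratio: 21
Total dependency ratio: 54

0–14: 5508 + 5020 + 4922 = 15450
15–64: 4553 + 3755 + 5940 + 4436 + 4102 + 5119 + 4648 + 3839 + 5345 + 5271 = 47008
65+: 2937 + 7120 = 10057
Youth dependency ratio = 15450 / 47008 × 100 = 33
Old-age dependency ratio = 10057 / 47008 × 100 = 21
Total dependency ratio = (15450 + 10057) / 47008 × 100 = 25507 / 47008 × 100 = 54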